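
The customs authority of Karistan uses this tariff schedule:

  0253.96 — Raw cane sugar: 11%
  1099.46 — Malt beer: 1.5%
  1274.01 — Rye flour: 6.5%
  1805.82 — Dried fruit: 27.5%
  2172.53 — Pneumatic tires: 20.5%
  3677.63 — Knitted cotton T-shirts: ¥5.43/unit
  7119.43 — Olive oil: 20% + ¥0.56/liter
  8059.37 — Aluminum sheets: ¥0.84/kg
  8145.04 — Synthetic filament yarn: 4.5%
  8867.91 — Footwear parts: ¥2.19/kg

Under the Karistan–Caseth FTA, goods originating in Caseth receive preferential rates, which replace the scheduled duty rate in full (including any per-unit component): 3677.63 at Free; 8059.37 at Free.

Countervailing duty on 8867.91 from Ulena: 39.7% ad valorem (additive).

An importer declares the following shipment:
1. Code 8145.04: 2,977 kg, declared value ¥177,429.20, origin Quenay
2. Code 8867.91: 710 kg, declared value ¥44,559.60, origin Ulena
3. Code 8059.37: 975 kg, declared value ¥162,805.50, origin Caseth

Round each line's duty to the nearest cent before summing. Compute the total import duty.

¥27,229.37

Line 1 (8145.04, Quenay, 2,977 kg, ¥177,429.20):
Base rate for 8145.04 is 4.5%.
Duty = ¥177,429.20 × 4.5% = ¥7,984.31.
Line 2 (8867.91, Ulena, 710 kg, ¥44,559.60):
Base rate for 8867.91 is ¥2.19/kg.
Additional duty on 8867.91 from Ulena: +39.7% ad valorem. Applied ad valorem rate = 39.7%.
Duty = ¥44,559.60 × 39.7% + 710 × ¥2.19 = ¥19,245.06.
Line 3 (8059.37, Caseth, 975 kg, ¥162,805.50):
Base rate for 8059.37 is ¥0.84/kg.
Origin Caseth qualifies under the Karistan–Caseth agreement and 8059.37 is covered: preferential rate Free applies instead.
Duty = ¥162,805.50 × 0% = ¥0.00.
Total = ¥7,984.31 + ¥19,245.06 + ¥0.00 = ¥27,229.37.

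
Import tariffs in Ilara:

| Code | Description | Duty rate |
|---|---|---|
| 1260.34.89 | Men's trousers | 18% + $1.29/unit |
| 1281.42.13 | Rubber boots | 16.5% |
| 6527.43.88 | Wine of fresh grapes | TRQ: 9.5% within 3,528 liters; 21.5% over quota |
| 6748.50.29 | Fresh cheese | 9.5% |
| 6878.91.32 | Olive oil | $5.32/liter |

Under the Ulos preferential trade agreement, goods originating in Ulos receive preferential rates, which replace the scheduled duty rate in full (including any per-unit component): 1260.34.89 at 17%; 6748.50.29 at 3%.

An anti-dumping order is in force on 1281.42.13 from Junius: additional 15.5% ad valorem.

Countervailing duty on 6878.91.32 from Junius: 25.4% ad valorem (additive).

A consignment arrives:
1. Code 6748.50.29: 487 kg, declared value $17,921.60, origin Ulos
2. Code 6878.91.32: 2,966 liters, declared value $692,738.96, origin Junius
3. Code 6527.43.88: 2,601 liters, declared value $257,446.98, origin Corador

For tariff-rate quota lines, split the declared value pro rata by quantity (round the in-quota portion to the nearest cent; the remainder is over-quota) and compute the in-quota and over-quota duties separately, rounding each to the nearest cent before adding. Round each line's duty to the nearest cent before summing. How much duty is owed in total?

Line 1 (6748.50.29, Ulos, 487 kg, $17,921.60):
Base rate for 6748.50.29 is 9.5%.
Origin Ulos qualifies under the Ilara–Ulos agreement and 6748.50.29 is covered: preferential rate 3% applies instead.
Duty = $17,921.60 × 3% = $537.65.
Line 2 (6878.91.32, Junius, 2,966 liters, $692,738.96):
Base rate for 6878.91.32 is $5.32/liter.
Additional duty on 6878.91.32 from Junius: +25.4% ad valorem. Applied ad valorem rate = 25.4%.
Duty = $692,738.96 × 25.4% + 2,966 × $5.32 = $191,734.82.
Line 3 (6527.43.88, Corador, 2,601 liters, $257,446.98):
Code 6527.43.88 is under a tariff-rate quota (threshold 3,528 liters). Quantity 2,601 liters is within the quota, so the in-quota rate 9.5% applies to the full value.
Duty = $257,446.98 × 9.5% = $24,457.46.
Total = $537.65 + $191,734.82 + $24,457.46 = $216,729.93.

$216,729.93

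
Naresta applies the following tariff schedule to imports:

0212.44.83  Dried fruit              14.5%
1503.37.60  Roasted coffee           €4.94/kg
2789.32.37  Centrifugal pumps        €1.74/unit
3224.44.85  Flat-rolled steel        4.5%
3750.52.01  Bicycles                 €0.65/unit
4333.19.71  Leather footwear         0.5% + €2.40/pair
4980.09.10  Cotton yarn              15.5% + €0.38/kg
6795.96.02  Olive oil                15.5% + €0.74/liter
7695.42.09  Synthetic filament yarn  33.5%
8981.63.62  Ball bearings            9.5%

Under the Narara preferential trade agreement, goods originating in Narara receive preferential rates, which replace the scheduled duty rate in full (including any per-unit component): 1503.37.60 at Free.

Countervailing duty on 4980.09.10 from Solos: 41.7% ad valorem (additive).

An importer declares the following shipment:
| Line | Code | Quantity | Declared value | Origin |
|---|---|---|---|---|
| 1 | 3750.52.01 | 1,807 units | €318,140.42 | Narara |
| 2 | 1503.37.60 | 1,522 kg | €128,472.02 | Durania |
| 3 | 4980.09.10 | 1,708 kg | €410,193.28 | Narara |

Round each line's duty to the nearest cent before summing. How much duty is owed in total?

€72,922.23

Line 1 (3750.52.01, Narara, 1,807 units, €318,140.42):
Base rate for 3750.52.01 is €0.65/unit.
Origin Narara is the FTA partner but 3750.52.01 is not on the preference list; base rate stands.
Duty = 1,807 × €0.65 = €1,174.55.
Line 2 (1503.37.60, Durania, 1,522 kg, €128,472.02):
Base rate for 1503.37.60 is €4.94/kg.
1503.37.60 has an FTA preferential rate, but origin Durania is not Narara; base rate stands.
Duty = 1,522 × €4.94 = €7,518.68.
Line 3 (4980.09.10, Narara, 1,708 kg, €410,193.28):
Base rate for 4980.09.10 is 15.5% + €0.38/kg.
Origin Narara is the FTA partner but 4980.09.10 is not on the preference list; base rate stands.
The additional-duty order on 4980.09.10 targets Solos, not Narara; it does not apply.
Duty = €410,193.28 × 15.5% + 1,708 × €0.38 = €64,229.00.
Total = €1,174.55 + €7,518.68 + €64,229.00 = €72,922.23.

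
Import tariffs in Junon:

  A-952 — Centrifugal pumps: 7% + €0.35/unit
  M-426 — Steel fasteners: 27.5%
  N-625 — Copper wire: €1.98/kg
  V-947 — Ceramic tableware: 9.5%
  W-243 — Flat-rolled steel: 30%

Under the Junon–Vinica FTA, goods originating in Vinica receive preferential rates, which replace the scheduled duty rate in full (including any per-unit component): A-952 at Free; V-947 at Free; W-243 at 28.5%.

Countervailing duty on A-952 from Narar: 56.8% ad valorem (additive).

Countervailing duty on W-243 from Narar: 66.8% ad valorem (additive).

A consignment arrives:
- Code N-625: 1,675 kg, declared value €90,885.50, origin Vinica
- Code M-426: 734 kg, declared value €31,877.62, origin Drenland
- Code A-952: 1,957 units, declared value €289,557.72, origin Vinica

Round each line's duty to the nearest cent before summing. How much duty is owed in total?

Line 1 (N-625, Vinica, 1,675 kg, €90,885.50):
Base rate for N-625 is €1.98/kg.
Origin Vinica is the FTA partner but N-625 is not on the preference list; base rate stands.
Duty = 1,675 × €1.98 = €3,316.50.
Line 2 (M-426, Drenland, 734 kg, €31,877.62):
Base rate for M-426 is 27.5%.
Duty = €31,877.62 × 27.5% = €8,766.35.
Line 3 (A-952, Vinica, 1,957 units, €289,557.72):
Base rate for A-952 is 7% + €0.35/unit.
Origin Vinica qualifies under the Junon–Vinica agreement and A-952 is covered: preferential rate Free applies instead.
The additional-duty order on A-952 targets Narar, not Vinica; it does not apply.
Duty = €289,557.72 × 0% = €0.00.
Total = €3,316.50 + €8,766.35 + €0.00 = €12,082.85.

€12,082.85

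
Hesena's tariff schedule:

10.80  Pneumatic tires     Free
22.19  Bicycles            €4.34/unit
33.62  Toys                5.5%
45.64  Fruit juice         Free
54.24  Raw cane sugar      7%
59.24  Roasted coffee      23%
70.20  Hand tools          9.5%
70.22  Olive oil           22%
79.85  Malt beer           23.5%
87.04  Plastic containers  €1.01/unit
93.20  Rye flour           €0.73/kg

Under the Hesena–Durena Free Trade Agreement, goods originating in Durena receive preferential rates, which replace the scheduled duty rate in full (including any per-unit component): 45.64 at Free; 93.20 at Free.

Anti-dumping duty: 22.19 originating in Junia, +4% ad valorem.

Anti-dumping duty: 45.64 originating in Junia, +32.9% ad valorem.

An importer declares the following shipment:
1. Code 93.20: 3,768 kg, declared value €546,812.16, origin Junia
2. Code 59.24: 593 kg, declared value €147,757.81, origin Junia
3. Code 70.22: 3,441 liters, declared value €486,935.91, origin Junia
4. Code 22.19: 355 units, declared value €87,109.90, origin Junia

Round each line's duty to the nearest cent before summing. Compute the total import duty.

Line 1 (93.20, Junia, 3,768 kg, €546,812.16):
Base rate for 93.20 is €0.73/kg.
93.20 has an FTA preferential rate, but origin Junia is not Durena; base rate stands.
Duty = 3,768 × €0.73 = €2,750.64.
Line 2 (59.24, Junia, 593 kg, €147,757.81):
Base rate for 59.24 is 23%.
Duty = €147,757.81 × 23% = €33,984.30.
Line 3 (70.22, Junia, 3,441 liters, €486,935.91):
Base rate for 70.22 is 22%.
Duty = €486,935.91 × 22% = €107,125.90.
Line 4 (22.19, Junia, 355 units, €87,109.90):
Base rate for 22.19 is €4.34/unit.
Additional duty on 22.19 from Junia: +4% ad valorem. Applied ad valorem rate = 4%.
Duty = €87,109.90 × 4% + 355 × €4.34 = €5,025.10.
Total = €2,750.64 + €33,984.30 + €107,125.90 + €5,025.10 = €148,885.94.

€148,885.94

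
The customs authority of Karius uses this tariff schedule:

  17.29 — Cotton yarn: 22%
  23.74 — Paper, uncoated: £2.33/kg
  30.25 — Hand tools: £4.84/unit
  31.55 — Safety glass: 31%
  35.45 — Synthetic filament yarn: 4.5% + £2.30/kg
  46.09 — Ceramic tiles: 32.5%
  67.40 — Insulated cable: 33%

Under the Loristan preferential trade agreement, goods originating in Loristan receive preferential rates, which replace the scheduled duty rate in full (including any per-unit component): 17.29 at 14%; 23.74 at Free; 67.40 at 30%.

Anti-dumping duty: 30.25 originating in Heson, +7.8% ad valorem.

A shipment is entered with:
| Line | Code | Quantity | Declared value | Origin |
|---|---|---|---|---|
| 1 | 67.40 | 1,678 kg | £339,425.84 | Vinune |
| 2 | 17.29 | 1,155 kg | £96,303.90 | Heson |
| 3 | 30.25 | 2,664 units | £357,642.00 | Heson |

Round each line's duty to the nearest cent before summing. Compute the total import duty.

Line 1 (67.40, Vinune, 1,678 kg, £339,425.84):
Base rate for 67.40 is 33%.
67.40 has an FTA preferential rate, but origin Vinune is not Loristan; base rate stands.
Duty = £339,425.84 × 33% = £112,010.53.
Line 2 (17.29, Heson, 1,155 kg, £96,303.90):
Base rate for 17.29 is 22%.
17.29 has an FTA preferential rate, but origin Heson is not Loristan; base rate stands.
Duty = £96,303.90 × 22% = £21,186.86.
Line 3 (30.25, Heson, 2,664 units, £357,642.00):
Base rate for 30.25 is £4.84/unit.
Additional duty on 30.25 from Heson: +7.8% ad valorem. Applied ad valorem rate = 7.8%.
Duty = £357,642.00 × 7.8% + 2,664 × £4.84 = £40,789.84.
Total = £112,010.53 + £21,186.86 + £40,789.84 = £173,987.23.

£173,987.23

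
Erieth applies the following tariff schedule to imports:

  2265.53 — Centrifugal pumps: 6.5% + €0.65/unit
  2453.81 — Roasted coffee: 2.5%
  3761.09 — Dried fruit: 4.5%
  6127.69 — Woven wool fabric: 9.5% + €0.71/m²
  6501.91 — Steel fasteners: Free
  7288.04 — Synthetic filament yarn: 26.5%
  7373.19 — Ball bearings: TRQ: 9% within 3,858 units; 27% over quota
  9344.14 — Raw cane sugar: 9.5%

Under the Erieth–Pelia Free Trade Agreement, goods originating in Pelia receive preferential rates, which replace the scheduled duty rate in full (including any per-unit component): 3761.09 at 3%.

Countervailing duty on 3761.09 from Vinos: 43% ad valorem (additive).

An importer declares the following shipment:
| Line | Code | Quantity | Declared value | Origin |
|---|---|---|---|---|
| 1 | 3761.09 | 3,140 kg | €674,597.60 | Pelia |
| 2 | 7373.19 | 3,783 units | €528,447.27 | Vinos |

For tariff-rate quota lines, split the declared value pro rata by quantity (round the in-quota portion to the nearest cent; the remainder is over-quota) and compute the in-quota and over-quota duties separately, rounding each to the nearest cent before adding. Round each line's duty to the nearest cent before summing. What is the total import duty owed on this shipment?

Line 1 (3761.09, Pelia, 3,140 kg, €674,597.60):
Base rate for 3761.09 is 4.5%.
Origin Pelia qualifies under the Erieth–Pelia agreement and 3761.09 is covered: preferential rate 3% applies instead.
The additional-duty order on 3761.09 targets Vinos, not Pelia; it does not apply.
Duty = €674,597.60 × 3% = €20,237.93.
Line 2 (7373.19, Vinos, 3,783 units, €528,447.27):
Code 7373.19 is under a tariff-rate quota (threshold 3,858 units). Quantity 3,783 units is within the quota, so the in-quota rate 9% applies to the full value.
Duty = €528,447.27 × 9% = €47,560.25.
Total = €20,237.93 + €47,560.25 = €67,798.18.

€67,798.18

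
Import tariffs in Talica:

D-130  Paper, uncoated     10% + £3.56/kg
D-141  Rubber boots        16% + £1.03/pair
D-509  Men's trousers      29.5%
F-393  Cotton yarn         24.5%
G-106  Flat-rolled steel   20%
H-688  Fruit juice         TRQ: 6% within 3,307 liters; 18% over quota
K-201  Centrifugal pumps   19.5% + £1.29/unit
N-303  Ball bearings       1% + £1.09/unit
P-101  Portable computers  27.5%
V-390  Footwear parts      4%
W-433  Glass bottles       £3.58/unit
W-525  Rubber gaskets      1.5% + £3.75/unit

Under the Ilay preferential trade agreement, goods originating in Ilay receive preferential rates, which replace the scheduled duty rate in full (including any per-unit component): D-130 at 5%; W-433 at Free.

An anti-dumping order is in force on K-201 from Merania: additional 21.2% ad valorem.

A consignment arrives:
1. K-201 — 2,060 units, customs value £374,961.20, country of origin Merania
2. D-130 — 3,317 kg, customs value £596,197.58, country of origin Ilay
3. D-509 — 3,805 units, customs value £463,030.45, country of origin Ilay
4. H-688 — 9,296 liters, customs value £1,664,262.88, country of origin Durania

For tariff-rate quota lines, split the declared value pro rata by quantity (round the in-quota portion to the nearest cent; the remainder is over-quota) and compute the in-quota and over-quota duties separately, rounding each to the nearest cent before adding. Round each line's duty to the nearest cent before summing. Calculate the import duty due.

Line 1 (K-201, Merania, 2,060 units, £374,961.20):
Base rate for K-201 is 19.5% + £1.29/unit.
Additional duty on K-201 from Merania: +21.2%. Applied ad valorem rate: 19.5% + 21.2% = 40.7%.
Duty = £374,961.20 × 40.7% + 2,060 × £1.29 = £155,266.61.
Line 2 (D-130, Ilay, 3,317 kg, £596,197.58):
Base rate for D-130 is 10% + £3.56/kg.
Origin Ilay qualifies under the Talica–Ilay agreement and D-130 is covered: preferential rate 5% applies instead.
Duty = £596,197.58 × 5% = £29,809.88.
Line 3 (D-509, Ilay, 3,805 units, £463,030.45):
Base rate for D-509 is 29.5%.
Origin Ilay is the FTA partner but D-509 is not on the preference list; base rate stands.
Duty = £463,030.45 × 29.5% = £136,593.98.
Line 4 (H-688, Durania, 9,296 liters, £1,664,262.88):
Code H-688 is under a tariff-rate quota (threshold 3,307 liters). In-quota: 3,307 liters at 6%; over-quota: 5,989 liters at 18%.
Pro-rata value split: in-quota = £1,664,262.88 × 3,307/9,296 = £592,052.21; over-quota = £1,664,262.88 − £592,052.21 = £1,072,210.67.
In-quota duty = £592,052.21 × 6% = £35,523.13. Over-quota duty = £1,072,210.67 × 18% = £192,997.92.
Line duty = £35,523.13 + £192,997.92 = £228,521.05.
Total = £155,266.61 + £29,809.88 + £136,593.98 + £228,521.05 = £550,191.52.

£550,191.52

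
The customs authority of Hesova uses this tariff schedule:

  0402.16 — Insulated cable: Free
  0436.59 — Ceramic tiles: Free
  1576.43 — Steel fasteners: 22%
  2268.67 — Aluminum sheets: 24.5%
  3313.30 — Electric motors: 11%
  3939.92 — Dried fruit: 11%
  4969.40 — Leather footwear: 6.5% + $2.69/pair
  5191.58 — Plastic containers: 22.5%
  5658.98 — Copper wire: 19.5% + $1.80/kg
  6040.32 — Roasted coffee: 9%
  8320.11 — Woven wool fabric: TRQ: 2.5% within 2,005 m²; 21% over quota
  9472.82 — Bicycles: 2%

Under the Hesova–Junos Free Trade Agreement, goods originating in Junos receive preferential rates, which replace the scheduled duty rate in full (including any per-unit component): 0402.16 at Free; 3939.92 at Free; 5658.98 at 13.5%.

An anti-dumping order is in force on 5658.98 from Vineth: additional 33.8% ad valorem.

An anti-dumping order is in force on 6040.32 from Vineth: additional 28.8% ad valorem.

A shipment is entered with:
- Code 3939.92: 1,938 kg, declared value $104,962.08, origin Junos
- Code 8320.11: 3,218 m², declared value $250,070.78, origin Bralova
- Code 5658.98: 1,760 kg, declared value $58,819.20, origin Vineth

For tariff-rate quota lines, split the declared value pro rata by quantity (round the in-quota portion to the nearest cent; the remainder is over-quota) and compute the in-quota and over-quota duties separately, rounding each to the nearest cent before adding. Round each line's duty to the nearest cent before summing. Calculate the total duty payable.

Line 1 (3939.92, Junos, 1,938 kg, $104,962.08):
Base rate for 3939.92 is 11%.
Origin Junos qualifies under the Hesova–Junos agreement and 3939.92 is covered: preferential rate Free applies instead.
Duty = $104,962.08 × 0% = $0.00.
Line 2 (8320.11, Bralova, 3,218 m², $250,070.78):
Code 8320.11 is under a tariff-rate quota (threshold 2,005 m²). In-quota: 2,005 m² at 2.5%; over-quota: 1,213 m² at 21%.
Pro-rata value split: in-quota = $250,070.78 × 2,005/3,218 = $155,808.55; over-quota = $250,070.78 − $155,808.55 = $94,262.23.
In-quota duty = $155,808.55 × 2.5% = $3,895.21. Over-quota duty = $94,262.23 × 21% = $19,795.07.
Line duty = $3,895.21 + $19,795.07 = $23,690.28.
Line 3 (5658.98, Vineth, 1,760 kg, $58,819.20):
Base rate for 5658.98 is 19.5% + $1.80/kg.
5658.98 has an FTA preferential rate, but origin Vineth is not Junos; base rate stands.
Additional duty on 5658.98 from Vineth: +33.8%. Applied ad valorem rate: 19.5% + 33.8% = 53.3%.
Duty = $58,819.20 × 53.3% + 1,760 × $1.80 = $34,518.63.
Total = $0.00 + $23,690.28 + $34,518.63 = $58,208.91.

$58,208.91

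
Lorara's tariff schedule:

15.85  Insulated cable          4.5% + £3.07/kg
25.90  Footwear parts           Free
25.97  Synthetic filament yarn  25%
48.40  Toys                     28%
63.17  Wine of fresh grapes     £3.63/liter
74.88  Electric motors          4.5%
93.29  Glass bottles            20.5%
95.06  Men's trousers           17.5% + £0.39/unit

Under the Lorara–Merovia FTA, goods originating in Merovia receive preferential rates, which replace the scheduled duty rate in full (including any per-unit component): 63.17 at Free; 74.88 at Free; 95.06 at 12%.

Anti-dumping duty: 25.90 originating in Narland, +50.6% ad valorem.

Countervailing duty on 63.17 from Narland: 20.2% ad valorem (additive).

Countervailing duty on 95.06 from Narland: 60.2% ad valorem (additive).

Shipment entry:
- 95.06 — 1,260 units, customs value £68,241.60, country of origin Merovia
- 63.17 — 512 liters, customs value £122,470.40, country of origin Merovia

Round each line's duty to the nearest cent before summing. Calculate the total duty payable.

£8,188.99

Line 1 (95.06, Merovia, 1,260 units, £68,241.60):
Base rate for 95.06 is 17.5% + £0.39/unit.
Origin Merovia qualifies under the Lorara–Merovia agreement and 95.06 is covered: preferential rate 12% applies instead.
The additional-duty order on 95.06 targets Narland, not Merovia; it does not apply.
Duty = £68,241.60 × 12% = £8,188.99.
Line 2 (63.17, Merovia, 512 liters, £122,470.40):
Base rate for 63.17 is £3.63/liter.
Origin Merovia qualifies under the Lorara–Merovia agreement and 63.17 is covered: preferential rate Free applies instead.
The additional-duty order on 63.17 targets Narland, not Merovia; it does not apply.
Duty = £122,470.40 × 0% = £0.00.
Total = £8,188.99 + £0.00 = £8,188.99.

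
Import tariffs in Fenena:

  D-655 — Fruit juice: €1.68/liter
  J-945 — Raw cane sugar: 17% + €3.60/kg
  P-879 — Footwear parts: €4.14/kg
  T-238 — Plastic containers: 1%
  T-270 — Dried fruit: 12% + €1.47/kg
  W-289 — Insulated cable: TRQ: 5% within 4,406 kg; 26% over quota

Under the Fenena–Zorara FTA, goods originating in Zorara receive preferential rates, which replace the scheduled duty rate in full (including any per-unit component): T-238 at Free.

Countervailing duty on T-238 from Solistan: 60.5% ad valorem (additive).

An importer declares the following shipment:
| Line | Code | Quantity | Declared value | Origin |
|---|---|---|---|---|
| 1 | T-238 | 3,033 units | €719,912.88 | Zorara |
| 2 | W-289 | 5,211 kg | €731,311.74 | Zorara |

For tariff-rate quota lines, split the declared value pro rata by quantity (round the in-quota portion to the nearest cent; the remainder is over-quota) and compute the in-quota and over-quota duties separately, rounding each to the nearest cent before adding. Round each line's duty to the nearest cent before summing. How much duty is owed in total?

€60,290.06

Line 1 (T-238, Zorara, 3,033 units, €719,912.88):
Base rate for T-238 is 1%.
Origin Zorara qualifies under the Fenena–Zorara agreement and T-238 is covered: preferential rate Free applies instead.
The additional-duty order on T-238 targets Solistan, not Zorara; it does not apply.
Duty = €719,912.88 × 0% = €0.00.
Line 2 (W-289, Zorara, 5,211 kg, €731,311.74):
Code W-289 is under a tariff-rate quota (threshold 4,406 kg). In-quota: 4,406 kg at 5%; over-quota: 805 kg at 26%.
Pro-rata value split: in-quota = €731,311.74 × 4,406/5,211 = €618,338.04; over-quota = €731,311.74 − €618,338.04 = €112,973.70.
In-quota duty = €618,338.04 × 5% = €30,916.90. Over-quota duty = €112,973.70 × 26% = €29,373.16.
Line duty = €30,916.90 + €29,373.16 = €60,290.06.
Total = €0.00 + €60,290.06 = €60,290.06.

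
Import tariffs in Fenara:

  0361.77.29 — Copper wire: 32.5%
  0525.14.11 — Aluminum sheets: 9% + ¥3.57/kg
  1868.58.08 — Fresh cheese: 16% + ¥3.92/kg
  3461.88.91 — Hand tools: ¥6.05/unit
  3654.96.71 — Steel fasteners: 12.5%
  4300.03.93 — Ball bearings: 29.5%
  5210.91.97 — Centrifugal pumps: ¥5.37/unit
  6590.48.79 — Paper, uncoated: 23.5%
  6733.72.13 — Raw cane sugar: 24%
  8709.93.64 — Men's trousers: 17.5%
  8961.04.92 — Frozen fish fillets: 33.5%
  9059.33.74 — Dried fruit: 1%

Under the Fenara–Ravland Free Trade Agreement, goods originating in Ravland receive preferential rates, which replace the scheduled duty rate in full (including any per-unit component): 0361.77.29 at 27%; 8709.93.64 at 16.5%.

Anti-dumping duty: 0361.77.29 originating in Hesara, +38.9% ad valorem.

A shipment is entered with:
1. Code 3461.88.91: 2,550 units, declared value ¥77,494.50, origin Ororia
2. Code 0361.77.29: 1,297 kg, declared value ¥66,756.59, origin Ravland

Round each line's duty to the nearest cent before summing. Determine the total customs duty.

Line 1 (3461.88.91, Ororia, 2,550 units, ¥77,494.50):
Base rate for 3461.88.91 is ¥6.05/unit.
Duty = 2,550 × ¥6.05 = ¥15,427.50.
Line 2 (0361.77.29, Ravland, 1,297 kg, ¥66,756.59):
Base rate for 0361.77.29 is 32.5%.
Origin Ravland qualifies under the Fenara–Ravland agreement and 0361.77.29 is covered: preferential rate 27% applies instead.
The additional-duty order on 0361.77.29 targets Hesara, not Ravland; it does not apply.
Duty = ¥66,756.59 × 27% = ¥18,024.28.
Total = ¥15,427.50 + ¥18,024.28 = ¥33,451.78.

¥33,451.78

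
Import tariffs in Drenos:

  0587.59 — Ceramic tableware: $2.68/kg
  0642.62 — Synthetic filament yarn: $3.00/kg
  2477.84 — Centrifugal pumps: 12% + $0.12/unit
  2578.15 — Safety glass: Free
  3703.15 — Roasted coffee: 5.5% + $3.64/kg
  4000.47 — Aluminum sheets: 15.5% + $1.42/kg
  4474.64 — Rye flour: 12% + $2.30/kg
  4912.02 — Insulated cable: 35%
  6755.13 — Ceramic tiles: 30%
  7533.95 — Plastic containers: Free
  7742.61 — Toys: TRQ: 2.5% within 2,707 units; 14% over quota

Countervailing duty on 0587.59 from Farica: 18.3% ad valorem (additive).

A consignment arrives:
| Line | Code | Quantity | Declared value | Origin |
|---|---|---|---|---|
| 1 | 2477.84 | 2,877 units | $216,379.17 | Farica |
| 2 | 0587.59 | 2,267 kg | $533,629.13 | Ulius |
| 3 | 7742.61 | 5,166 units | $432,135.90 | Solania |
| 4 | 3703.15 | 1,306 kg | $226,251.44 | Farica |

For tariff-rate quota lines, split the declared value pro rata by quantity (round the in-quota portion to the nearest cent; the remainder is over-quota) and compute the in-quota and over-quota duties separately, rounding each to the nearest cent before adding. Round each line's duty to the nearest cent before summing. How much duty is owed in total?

$84,042.33

Line 1 (2477.84, Farica, 2,877 units, $216,379.17):
Base rate for 2477.84 is 12% + $0.12/unit.
Duty = $216,379.17 × 12% + 2,877 × $0.12 = $26,310.74.
Line 2 (0587.59, Ulius, 2,267 kg, $533,629.13):
Base rate for 0587.59 is $2.68/kg.
The additional-duty order on 0587.59 targets Farica, not Ulius; it does not apply.
Duty = 2,267 × $2.68 = $6,075.56.
Line 3 (7742.61, Solania, 5,166 units, $432,135.90):
Code 7742.61 is under a tariff-rate quota (threshold 2,707 units). In-quota: 2,707 units at 2.5%; over-quota: 2,459 units at 14%.
Pro-rata value split: in-quota = $432,135.90 × 2,707/5,166 = $226,440.55; over-quota = $432,135.90 − $226,440.55 = $205,695.35.
In-quota duty = $226,440.55 × 2.5% = $5,661.01. Over-quota duty = $205,695.35 × 14% = $28,797.35.
Line duty = $5,661.01 + $28,797.35 = $34,458.36.
Line 4 (3703.15, Farica, 1,306 kg, $226,251.44):
Base rate for 3703.15 is 5.5% + $3.64/kg.
Duty = $226,251.44 × 5.5% + 1,306 × $3.64 = $17,197.67.
Total = $26,310.74 + $6,075.56 + $34,458.36 + $17,197.67 = $84,042.33.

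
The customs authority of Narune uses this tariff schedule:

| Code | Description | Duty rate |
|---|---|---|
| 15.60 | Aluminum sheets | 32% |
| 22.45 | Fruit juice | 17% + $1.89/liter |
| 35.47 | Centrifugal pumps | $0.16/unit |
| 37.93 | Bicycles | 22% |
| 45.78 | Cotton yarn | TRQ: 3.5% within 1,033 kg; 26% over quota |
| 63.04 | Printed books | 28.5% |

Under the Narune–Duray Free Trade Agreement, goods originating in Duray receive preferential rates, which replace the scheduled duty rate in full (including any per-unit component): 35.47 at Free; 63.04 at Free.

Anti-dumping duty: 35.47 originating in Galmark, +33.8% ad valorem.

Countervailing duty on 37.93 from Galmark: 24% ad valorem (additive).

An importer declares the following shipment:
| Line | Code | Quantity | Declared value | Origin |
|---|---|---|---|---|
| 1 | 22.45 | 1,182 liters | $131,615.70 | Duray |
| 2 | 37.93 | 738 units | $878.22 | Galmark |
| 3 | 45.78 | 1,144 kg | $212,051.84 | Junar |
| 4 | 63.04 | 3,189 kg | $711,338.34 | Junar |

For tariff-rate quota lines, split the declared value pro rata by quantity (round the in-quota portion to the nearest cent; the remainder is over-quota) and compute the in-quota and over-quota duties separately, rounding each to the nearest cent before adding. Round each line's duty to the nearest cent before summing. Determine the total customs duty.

Line 1 (22.45, Duray, 1,182 liters, $131,615.70):
Base rate for 22.45 is 17% + $1.89/liter.
Origin Duray is the FTA partner but 22.45 is not on the preference list; base rate stands.
Duty = $131,615.70 × 17% + 1,182 × $1.89 = $24,608.65.
Line 2 (37.93, Galmark, 738 units, $878.22):
Base rate for 37.93 is 22%.
Additional duty on 37.93 from Galmark: +24%. Applied ad valorem rate: 22% + 24% = 46%.
Duty = $878.22 × 46% = $403.98.
Line 3 (45.78, Junar, 1,144 kg, $212,051.84):
Code 45.78 is under a tariff-rate quota (threshold 1,033 kg). In-quota: 1,033 kg at 3.5%; over-quota: 111 kg at 26%.
Pro-rata value split: in-quota = $212,051.84 × 1,033/1,144 = $191,476.88; over-quota = $212,051.84 − $191,476.88 = $20,574.96.
In-quota duty = $191,476.88 × 3.5% = $6,701.69. Over-quota duty = $20,574.96 × 26% = $5,349.49.
Line duty = $6,701.69 + $5,349.49 = $12,051.18.
Line 4 (63.04, Junar, 3,189 kg, $711,338.34):
Base rate for 63.04 is 28.5%.
63.04 has an FTA preferential rate, but origin Junar is not Duray; base rate stands.
Duty = $711,338.34 × 28.5% = $202,731.43.
Total = $24,608.65 + $403.98 + $12,051.18 + $202,731.43 = $239,795.24.

$239,795.24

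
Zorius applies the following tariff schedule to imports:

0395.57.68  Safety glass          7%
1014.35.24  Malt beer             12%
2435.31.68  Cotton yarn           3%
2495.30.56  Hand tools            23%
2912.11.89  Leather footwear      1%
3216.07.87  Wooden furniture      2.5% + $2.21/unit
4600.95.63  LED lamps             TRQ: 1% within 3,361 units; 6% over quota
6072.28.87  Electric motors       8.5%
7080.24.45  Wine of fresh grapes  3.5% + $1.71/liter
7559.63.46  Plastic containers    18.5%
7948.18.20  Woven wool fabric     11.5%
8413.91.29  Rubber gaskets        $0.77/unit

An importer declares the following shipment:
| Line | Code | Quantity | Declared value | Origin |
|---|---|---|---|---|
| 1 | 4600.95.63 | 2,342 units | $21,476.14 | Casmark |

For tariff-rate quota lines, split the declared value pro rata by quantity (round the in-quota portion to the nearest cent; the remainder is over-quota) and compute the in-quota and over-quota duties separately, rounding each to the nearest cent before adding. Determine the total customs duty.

$214.76

Line 1 (4600.95.63, Casmark, 2,342 units, $21,476.14):
Code 4600.95.63 is under a tariff-rate quota (threshold 3,361 units). Quantity 2,342 units is within the quota, so the in-quota rate 1% applies to the full value.
Duty = $21,476.14 × 1% = $214.76.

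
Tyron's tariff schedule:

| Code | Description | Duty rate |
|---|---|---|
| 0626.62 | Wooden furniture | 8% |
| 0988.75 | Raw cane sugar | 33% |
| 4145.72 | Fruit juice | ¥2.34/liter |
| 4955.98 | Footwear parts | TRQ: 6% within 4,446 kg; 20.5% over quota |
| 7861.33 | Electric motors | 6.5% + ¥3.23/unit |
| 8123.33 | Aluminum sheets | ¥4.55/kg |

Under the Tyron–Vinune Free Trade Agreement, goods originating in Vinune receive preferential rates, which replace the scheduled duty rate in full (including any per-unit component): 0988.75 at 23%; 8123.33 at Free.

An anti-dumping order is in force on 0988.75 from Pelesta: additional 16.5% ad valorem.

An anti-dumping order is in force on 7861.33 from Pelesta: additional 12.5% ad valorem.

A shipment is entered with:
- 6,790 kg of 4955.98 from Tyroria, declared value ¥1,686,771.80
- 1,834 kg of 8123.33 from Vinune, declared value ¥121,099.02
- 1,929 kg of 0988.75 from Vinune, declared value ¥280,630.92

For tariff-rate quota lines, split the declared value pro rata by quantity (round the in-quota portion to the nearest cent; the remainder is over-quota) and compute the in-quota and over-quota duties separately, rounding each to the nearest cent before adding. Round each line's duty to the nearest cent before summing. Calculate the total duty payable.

¥250,184.41

Line 1 (4955.98, Tyroria, 6,790 kg, ¥1,686,771.80):
Code 4955.98 is under a tariff-rate quota (threshold 4,446 kg). In-quota: 4,446 kg at 6%; over-quota: 2,344 kg at 20.5%.
Pro-rata value split: in-quota = ¥1,686,771.80 × 4,446/6,790 = ¥1,104,475.32; over-quota = ¥1,686,771.80 − ¥1,104,475.32 = ¥582,296.48.
In-quota duty = ¥1,104,475.32 × 6% = ¥66,268.52. Over-quota duty = ¥582,296.48 × 20.5% = ¥119,370.78.
Line duty = ¥66,268.52 + ¥119,370.78 = ¥185,639.30.
Line 2 (8123.33, Vinune, 1,834 kg, ¥121,099.02):
Base rate for 8123.33 is ¥4.55/kg.
Origin Vinune qualifies under the Tyron–Vinune agreement and 8123.33 is covered: preferential rate Free applies instead.
Duty = ¥121,099.02 × 0% = ¥0.00.
Line 3 (0988.75, Vinune, 1,929 kg, ¥280,630.92):
Base rate for 0988.75 is 33%.
Origin Vinune qualifies under the Tyron–Vinune agreement and 0988.75 is covered: preferential rate 23% applies instead.
The additional-duty order on 0988.75 targets Pelesta, not Vinune; it does not apply.
Duty = ¥280,630.92 × 23% = ¥64,545.11.
Total = ¥185,639.30 + ¥0.00 + ¥64,545.11 = ¥250,184.41.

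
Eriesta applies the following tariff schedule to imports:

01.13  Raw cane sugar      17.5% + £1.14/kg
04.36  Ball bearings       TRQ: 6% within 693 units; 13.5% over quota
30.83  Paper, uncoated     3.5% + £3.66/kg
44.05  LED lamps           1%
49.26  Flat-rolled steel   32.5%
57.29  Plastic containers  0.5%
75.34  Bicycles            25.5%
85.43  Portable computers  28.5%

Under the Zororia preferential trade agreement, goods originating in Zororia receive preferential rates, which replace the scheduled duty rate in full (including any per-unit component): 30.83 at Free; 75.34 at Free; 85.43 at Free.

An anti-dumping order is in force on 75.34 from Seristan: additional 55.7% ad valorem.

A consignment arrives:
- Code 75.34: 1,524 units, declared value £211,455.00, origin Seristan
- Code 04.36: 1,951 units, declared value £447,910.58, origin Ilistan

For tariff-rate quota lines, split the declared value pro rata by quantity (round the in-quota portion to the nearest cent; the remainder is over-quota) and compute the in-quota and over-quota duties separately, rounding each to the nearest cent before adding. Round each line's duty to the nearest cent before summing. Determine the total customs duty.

Line 1 (75.34, Seristan, 1,524 units, £211,455.00):
Base rate for 75.34 is 25.5%.
75.34 has an FTA preferential rate, but origin Seristan is not Zororia; base rate stands.
Additional duty on 75.34 from Seristan: +55.7%. Applied ad valorem rate: 25.5% + 55.7% = 81.2%.
Duty = £211,455.00 × 81.2% = £171,701.46.
Line 2 (04.36, Ilistan, 1,951 units, £447,910.58):
Code 04.36 is under a tariff-rate quota (threshold 693 units). In-quota: 693 units at 6%; over-quota: 1,258 units at 13.5%.
Pro-rata value split: in-quota = £447,910.58 × 693/1,951 = £159,098.94; over-quota = £447,910.58 − £159,098.94 = £288,811.64.
In-quota duty = £159,098.94 × 6% = £9,545.94. Over-quota duty = £288,811.64 × 13.5% = £38,989.57.
Line duty = £9,545.94 + £38,989.57 = £48,535.51.
Total = £171,701.46 + £48,535.51 = £220,236.97.

£220,236.97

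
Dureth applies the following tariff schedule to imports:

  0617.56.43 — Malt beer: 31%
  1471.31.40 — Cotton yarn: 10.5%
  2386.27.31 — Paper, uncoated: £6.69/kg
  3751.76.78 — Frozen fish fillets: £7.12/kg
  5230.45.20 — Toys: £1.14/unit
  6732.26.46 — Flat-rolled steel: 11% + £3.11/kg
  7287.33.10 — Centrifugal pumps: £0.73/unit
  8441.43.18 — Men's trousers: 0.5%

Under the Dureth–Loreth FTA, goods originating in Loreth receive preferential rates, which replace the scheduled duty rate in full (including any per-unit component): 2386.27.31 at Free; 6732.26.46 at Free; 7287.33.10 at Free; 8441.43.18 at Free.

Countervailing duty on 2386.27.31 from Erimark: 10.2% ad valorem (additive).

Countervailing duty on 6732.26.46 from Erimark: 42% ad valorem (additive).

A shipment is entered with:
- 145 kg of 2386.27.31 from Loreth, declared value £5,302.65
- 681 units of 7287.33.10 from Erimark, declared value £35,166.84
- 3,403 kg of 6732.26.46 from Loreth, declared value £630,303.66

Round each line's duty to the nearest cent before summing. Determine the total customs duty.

Line 1 (2386.27.31, Loreth, 145 kg, £5,302.65):
Base rate for 2386.27.31 is £6.69/kg.
Origin Loreth qualifies under the Dureth–Loreth agreement and 2386.27.31 is covered: preferential rate Free applies instead.
The additional-duty order on 2386.27.31 targets Erimark, not Loreth; it does not apply.
Duty = £5,302.65 × 0% = £0.00.
Line 2 (7287.33.10, Erimark, 681 units, £35,166.84):
Base rate for 7287.33.10 is £0.73/unit.
7287.33.10 has an FTA preferential rate, but origin Erimark is not Loreth; base rate stands.
Duty = 681 × £0.73 = £497.13.
Line 3 (6732.26.46, Loreth, 3,403 kg, £630,303.66):
Base rate for 6732.26.46 is 11% + £3.11/kg.
Origin Loreth qualifies under the Dureth–Loreth agreement and 6732.26.46 is covered: preferential rate Free applies instead.
The additional-duty order on 6732.26.46 targets Erimark, not Loreth; it does not apply.
Duty = £630,303.66 × 0% = £0.00.
Total = £0.00 + £497.13 + £0.00 = £497.13.

£497.13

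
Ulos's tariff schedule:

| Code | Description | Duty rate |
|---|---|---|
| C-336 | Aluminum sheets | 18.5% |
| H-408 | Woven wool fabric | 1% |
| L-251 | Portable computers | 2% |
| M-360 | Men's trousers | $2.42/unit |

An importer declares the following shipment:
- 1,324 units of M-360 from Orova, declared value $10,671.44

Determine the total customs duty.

$3,204.08

Line 1 (M-360, Orova, 1,324 units, $10,671.44):
Base rate for M-360 is $2.42/unit.
Duty = 1,324 × $2.42 = $3,204.08.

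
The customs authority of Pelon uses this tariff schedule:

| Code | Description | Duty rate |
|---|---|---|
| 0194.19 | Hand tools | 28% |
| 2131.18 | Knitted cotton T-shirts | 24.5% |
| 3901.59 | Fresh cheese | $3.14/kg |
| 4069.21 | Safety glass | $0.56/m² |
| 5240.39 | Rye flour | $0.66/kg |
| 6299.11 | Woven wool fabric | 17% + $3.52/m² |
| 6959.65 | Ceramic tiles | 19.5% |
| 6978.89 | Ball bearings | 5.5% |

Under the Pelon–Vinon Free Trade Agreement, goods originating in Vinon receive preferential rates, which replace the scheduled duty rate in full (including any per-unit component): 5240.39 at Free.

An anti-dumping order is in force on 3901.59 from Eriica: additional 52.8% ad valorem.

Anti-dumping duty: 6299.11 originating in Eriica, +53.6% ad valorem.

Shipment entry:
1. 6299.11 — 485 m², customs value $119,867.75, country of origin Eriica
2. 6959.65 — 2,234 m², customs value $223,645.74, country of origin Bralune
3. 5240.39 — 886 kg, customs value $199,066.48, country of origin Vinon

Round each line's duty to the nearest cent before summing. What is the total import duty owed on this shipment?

Line 1 (6299.11, Eriica, 485 m², $119,867.75):
Base rate for 6299.11 is 17% + $3.52/m².
Additional duty on 6299.11 from Eriica: +53.6%. Applied ad valorem rate: 17% + 53.6% = 70.6%.
Duty = $119,867.75 × 70.6% + 485 × $3.52 = $86,333.83.
Line 2 (6959.65, Bralune, 2,234 m², $223,645.74):
Base rate for 6959.65 is 19.5%.
Duty = $223,645.74 × 19.5% = $43,610.92.
Line 3 (5240.39, Vinon, 886 kg, $199,066.48):
Base rate for 5240.39 is $0.66/kg.
Origin Vinon qualifies under the Pelon–Vinon agreement and 5240.39 is covered: preferential rate Free applies instead.
Duty = $199,066.48 × 0% = $0.00.
Total = $86,333.83 + $43,610.92 + $0.00 = $129,944.75.

$129,944.75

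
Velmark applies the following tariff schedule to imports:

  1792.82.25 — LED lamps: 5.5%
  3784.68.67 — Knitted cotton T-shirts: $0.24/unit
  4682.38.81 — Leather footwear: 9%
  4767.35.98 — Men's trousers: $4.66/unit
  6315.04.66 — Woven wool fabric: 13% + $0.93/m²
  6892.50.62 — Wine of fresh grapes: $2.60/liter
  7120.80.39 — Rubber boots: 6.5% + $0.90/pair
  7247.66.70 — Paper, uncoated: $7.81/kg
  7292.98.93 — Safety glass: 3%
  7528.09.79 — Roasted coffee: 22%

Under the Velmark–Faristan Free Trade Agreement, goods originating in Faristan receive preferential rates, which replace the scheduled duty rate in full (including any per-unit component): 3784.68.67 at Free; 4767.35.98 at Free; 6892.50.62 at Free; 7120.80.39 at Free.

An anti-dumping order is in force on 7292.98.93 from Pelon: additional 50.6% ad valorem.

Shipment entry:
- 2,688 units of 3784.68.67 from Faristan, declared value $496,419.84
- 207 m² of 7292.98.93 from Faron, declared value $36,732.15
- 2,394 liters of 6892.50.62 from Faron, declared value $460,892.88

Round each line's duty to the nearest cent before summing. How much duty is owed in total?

$7,326.36

Line 1 (3784.68.67, Faristan, 2,688 units, $496,419.84):
Base rate for 3784.68.67 is $0.24/unit.
Origin Faristan qualifies under the Velmark–Faristan agreement and 3784.68.67 is covered: preferential rate Free applies instead.
Duty = $496,419.84 × 0% = $0.00.
Line 2 (7292.98.93, Faron, 207 m², $36,732.15):
Base rate for 7292.98.93 is 3%.
The additional-duty order on 7292.98.93 targets Pelon, not Faron; it does not apply.
Duty = $36,732.15 × 3% = $1,101.96.
Line 3 (6892.50.62, Faron, 2,394 liters, $460,892.88):
Base rate for 6892.50.62 is $2.60/liter.
6892.50.62 has an FTA preferential rate, but origin Faron is not Faristan; base rate stands.
Duty = 2,394 × $2.60 = $6,224.40.
Total = $0.00 + $1,101.96 + $6,224.40 = $7,326.36.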